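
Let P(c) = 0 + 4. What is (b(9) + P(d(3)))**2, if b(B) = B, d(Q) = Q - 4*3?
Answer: 169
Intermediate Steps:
d(Q) = -12 + Q (d(Q) = Q - 12 = -12 + Q)
P(c) = 4
(b(9) + P(d(3)))**2 = (9 + 4)**2 = 13**2 = 169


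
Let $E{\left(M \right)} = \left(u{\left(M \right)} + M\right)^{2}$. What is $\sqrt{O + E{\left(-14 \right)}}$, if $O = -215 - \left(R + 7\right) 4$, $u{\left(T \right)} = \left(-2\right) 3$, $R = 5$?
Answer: $\sqrt{137} \approx 11.705$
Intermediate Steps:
$u{\left(T \right)} = -6$
$E{\left(M \right)} = \left(-6 + M\right)^{2}$
$O = -263$ ($O = -215 - \left(5 + 7\right) 4 = -215 - 12 \cdot 4 = -215 - 48 = -263$)
$\sqrt{O + E{\left(-14 \right)}} = \sqrt{-263 + \left(-6 - 14\right)^{2}} = \sqrt{-263 + \left(-20\right)^{2}} = \sqrt{-263 + 400} = \sqrt{137}$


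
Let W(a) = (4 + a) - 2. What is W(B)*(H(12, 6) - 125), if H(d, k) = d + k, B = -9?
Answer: 749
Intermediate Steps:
W(a) = 2 + a
W(B)*(H(12, 6) - 125) = (2 - 9)*((12 + 6) - 125) = -7*(18 - 125) = -7*(-107) = 749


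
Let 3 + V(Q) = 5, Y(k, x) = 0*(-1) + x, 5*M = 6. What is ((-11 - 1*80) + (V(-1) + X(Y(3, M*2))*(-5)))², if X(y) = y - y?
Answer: 7921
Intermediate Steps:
M = 6/5 (M = (⅕)*6 = 6/5 ≈ 1.2000)
Y(k, x) = x (Y(k, x) = 0 + x = x)
V(Q) = 2 (V(Q) = -3 + 5 = 2)
X(y) = 0
((-11 - 1*80) + (V(-1) + X(Y(3, M*2))*(-5)))² = ((-11 - 1*80) + (2 + 0*(-5)))² = ((-11 - 80) + (2 + 0))² = (-91 + 2)² = (-89)² = 7921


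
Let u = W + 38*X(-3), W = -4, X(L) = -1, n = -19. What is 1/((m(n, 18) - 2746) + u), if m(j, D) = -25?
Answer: -1/2813 ≈ -0.00035549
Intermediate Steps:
u = -42 (u = -4 + 38*(-1) = -4 - 38 = -42)
1/((m(n, 18) - 2746) + u) = 1/((-25 - 2746) - 42) = 1/(-2771 - 42) = 1/(-2813) = -1/2813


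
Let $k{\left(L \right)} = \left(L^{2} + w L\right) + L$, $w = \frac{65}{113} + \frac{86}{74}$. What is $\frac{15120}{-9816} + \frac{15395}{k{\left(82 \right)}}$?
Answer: $\frac{8023430035}{11882077406} \approx 0.67525$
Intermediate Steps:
$w = \frac{7264}{4181}$ ($w = 65 \cdot \frac{1}{113} + 86 \cdot \frac{1}{74} = \frac{65}{113} + \frac{43}{37} = \frac{7264}{4181} \approx 1.7374$)
$k{\left(L \right)} = L^{2} + \frac{11445 L}{4181}$ ($k{\left(L \right)} = \left(L^{2} + \frac{7264 L}{4181}\right) + L = L^{2} + \frac{11445 L}{4181}$)
$\frac{15120}{-9816} + \frac{15395}{k{\left(82 \right)}} = \frac{15120}{-9816} + \frac{15395}{\frac{1}{4181} \cdot 82 \left(11445 + 4181 \cdot 82\right)} = 15120 \left(- \frac{1}{9816}\right) + \frac{15395}{\frac{1}{4181} \cdot 82 \left(11445 + 342842\right)} = - \frac{630}{409} + \frac{15395}{\frac{1}{4181} \cdot 82 \cdot 354287} = - \frac{630}{409} + \frac{15395}{\frac{29051534}{4181}} = - \frac{630}{409} + 15395 \cdot \frac{4181}{29051534} = - \frac{630}{409} + \frac{64366495}{29051534} = \frac{8023430035}{11882077406}$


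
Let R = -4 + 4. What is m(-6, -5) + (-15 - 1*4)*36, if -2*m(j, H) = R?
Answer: -684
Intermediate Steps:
R = 0
m(j, H) = 0 (m(j, H) = -1/2*0 = 0)
m(-6, -5) + (-15 - 1*4)*36 = 0 + (-15 - 1*4)*36 = 0 + (-15 - 4)*36 = 0 - 19*36 = 0 - 684 = -684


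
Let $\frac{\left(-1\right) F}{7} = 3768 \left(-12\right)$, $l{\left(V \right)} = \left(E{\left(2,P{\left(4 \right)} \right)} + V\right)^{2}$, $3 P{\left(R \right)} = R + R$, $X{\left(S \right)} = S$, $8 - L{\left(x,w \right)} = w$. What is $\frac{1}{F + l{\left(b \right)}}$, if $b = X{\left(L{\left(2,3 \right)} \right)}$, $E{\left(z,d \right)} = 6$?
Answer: $\frac{1}{316633} \approx 3.1582 \cdot 10^{-6}$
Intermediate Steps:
$L{\left(x,w \right)} = 8 - w$
$P{\left(R \right)} = \frac{2 R}{3}$ ($P{\left(R \right)} = \frac{R + R}{3} = \frac{2 R}{3}$)
$b = 5$ ($b = 8 - 3 = 5$)
$l{\left(V \right)} = \left(6 + V\right)^{2}$
$F = 316512$ ($F = - 7 \cdot 3768 \left(-12\right) = \left(-7\right) \left(-45216\right) = 316512$)
$\frac{1}{F + l{\left(b \right)}} = \frac{1}{316512 + \left(6 + 5\right)^{2}} = \frac{1}{316512 + 11^{2}} = \frac{1}{316512 + 121} = \frac{1}{316633}$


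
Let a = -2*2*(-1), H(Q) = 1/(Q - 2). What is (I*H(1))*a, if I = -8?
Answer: 32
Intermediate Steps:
H(Q) = 1/(-2 + Q)
a = 4 (a = -4*(-1) = 4)
(I*H(1))*a = -8/(-2 + 1)*4 = -8/(-1)*4 = -8*(-1)*4 = 8*4 = 32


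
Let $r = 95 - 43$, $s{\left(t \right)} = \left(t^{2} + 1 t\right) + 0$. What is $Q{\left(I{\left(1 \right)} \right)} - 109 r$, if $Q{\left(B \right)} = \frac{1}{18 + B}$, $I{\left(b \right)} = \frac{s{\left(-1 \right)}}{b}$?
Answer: $- \frac{102023}{18} \approx -5667.9$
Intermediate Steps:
$s{\left(t \right)} = t + t^{2}$ ($s{\left(t \right)} = \left(t^{2} + t\right) + 0 = \left(t + t^{2}\right) + 0 = t + t^{2}$)
$I{\left(b \right)} = 0$ ($I{\left(b \right)} = \frac{\left(-1\right) \left(1 - 1\right)}{b} = \frac{\left(-1\right) 0}{b} = \frac{0}{b} = 0$)
$r = 52$
$Q{\left(I{\left(1 \right)} \right)} - 109 r = \frac{1}{18 + 0} - 5668 = \frac{1}{18} - 5668 = - \frac{102023}{18}$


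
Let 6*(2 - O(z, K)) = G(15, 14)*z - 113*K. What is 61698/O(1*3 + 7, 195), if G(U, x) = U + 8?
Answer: 370188/21817 ≈ 16.968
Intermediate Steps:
G(U, x) = 8 + U
O(z, K) = 2 - 23*z/6 + 113*K/6 (O(z, K) = 2 - ((8 + 15)*z - 113*K)/6 = 2 - (23*z - 113*K)/6 = 2 - (-113*K + 23*z)/6 = 2 + (-23*z/6 + 113*K/6) = 2 - 23*z/6 + 113*K/6)
61698/O(1*3 + 7, 195) = 61698/(2 - 23*(1*3 + 7)/6 + (113/6)*195) = 61698/(2 - 23*(3 + 7)/6 + 7345/2) = 61698/(2 - 23/6*10 + 7345/2) = 61698/(2 - 115/3 + 7345/2) = 61698/(21817/6) = 61698*(6/21817) = 370188/21817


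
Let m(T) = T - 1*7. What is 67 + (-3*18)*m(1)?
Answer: 391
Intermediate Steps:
m(T) = -7 + T (m(T) = T - 7 = -7 + T)
67 + (-3*18)*m(1) = 67 + (-3*18)*(-7 + 1) = 67 - 54*(-6) = 67 + 324 = 391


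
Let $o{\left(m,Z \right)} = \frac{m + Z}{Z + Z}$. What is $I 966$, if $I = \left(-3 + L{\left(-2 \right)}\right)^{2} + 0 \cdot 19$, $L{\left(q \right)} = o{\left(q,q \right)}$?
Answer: $3864$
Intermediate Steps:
$o{\left(m,Z \right)} = \frac{Z + m}{2 Z}$
$L{\left(q \right)} = 1$ ($L{\left(q \right)} = \frac{q + q}{2 q} = \frac{2 q}{2 q} = 1$)
$I = 4$ ($I = \left(-3 + 1\right)^{2} + 0 \cdot 19 = \left(-2\right)^{2} + 0 = 4 + 0 = 4$)
$I 966 = 4 \cdot 966 = 3864$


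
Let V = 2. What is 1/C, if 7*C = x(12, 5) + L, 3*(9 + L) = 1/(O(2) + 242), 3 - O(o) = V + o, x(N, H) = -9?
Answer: -723/1859 ≈ -0.38892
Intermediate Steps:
O(o) = 1 - o (O(o) = 3 - (2 + o) = 3 + (-2 - o) = 1 - o)
L = -6506/723 (L = -9 + 1/(3*((1 - 1*2) + 242)) = -9 + 1/(3*((1 - 2) + 242)) = -9 + 1/(3*(-1 + 242)) = -9 + (1/3)/241 = -9 + (1/3)*(1/241) = -9 + 1/723 = -6506/723 ≈ -8.9986)
C = -1859/723 (C = (-9 - 6506/723)/7 = (1/7)*(-13013/723) = -1859/723 ≈ -2.5712)
1/C = 1/(-1859/723) = -723/1859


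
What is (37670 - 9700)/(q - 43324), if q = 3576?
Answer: -13985/19874 ≈ -0.70368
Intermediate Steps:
(37670 - 9700)/(q - 43324) = (37670 - 9700)/(3576 - 43324) = 27970/(-39748) = 27970*(-1/39748) = -13985/19874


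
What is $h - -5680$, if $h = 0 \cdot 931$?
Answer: $5680$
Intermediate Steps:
$h = 0$
$h - -5680 = 0 - -5680 = 0 + \left(-24 + 5704\right) = 0 + 5680 = 5680$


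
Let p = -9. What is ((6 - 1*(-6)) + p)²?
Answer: 9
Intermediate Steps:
((6 - 1*(-6)) + p)² = ((6 - 1*(-6)) - 9)² = ((6 + 6) - 9)² = (12 - 9)² = 3² = 9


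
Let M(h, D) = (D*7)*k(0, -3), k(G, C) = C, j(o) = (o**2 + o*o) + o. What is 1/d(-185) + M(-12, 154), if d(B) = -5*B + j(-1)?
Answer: -2994683/926 ≈ -3234.0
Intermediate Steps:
j(o) = o + 2*o**2 (j(o) = (o**2 + o**2) + o = 2*o**2 + o = o + 2*o**2)
d(B) = 1 - 5*B (d(B) = -5*B - (1 + 2*(-1)) = -5*B - (1 - 2) = -5*B - 1*(-1) = -5*B + 1 = 1 - 5*B)
M(h, D) = -21*D (M(h, D) = (D*7)*(-3) = (7*D)*(-3) = -21*D)
1/d(-185) + M(-12, 154) = 1/(1 - 5*(-185)) - 21*154 = 1/(1 + 925) - 3234 = 1/926 - 3234 = -2994683/926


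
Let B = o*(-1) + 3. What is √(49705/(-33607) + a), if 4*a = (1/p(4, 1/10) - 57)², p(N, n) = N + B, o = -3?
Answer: √364997357224689/672140 ≈ 28.424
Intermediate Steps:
B = 6 (B = -3*(-1) + 3 = 3 + 3 = 6)
p(N, n) = 6 + N (p(N, n) = N + 6 = 6 + N)
a = 323761/400 (a = (1/(6 + 4) - 57)²/4 = (1/10 - 57)²/4 = (⅒ - 57)²/4 = (-569/10)²/4 = (¼)*(323761/100) = 323761/400 ≈ 809.40)
√(49705/(-33607) + a) = √(49705/(-33607) + 323761/400) = √(49705*(-1/33607) + 323761/400) = √(-49705/33607 + 323761/400) = √(10860753927/13442800) = √364997357224689/672140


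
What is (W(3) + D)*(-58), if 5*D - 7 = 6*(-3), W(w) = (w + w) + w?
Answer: -1972/5 ≈ -394.40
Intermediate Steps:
W(w) = 3*w (W(w) = 2*w + w = 3*w)
D = -11/5 (D = 7/5 + (6*(-3))/5 = 7/5 + (1/5)*(-18) = 7/5 - 18/5 = -11/5 ≈ -2.2000)
(W(3) + D)*(-58) = (3*3 - 11/5)*(-58) = (9 - 11/5)*(-58) = (34/5)*(-58) = -1972/5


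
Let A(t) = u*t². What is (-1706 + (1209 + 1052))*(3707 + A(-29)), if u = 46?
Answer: 23528115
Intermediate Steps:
A(t) = 46*t²
(-1706 + (1209 + 1052))*(3707 + A(-29)) = (-1706 + (1209 + 1052))*(3707 + 46*(-29)²) = (-1706 + 2261)*(3707 + 46*841) = 555*(3707 + 38686) = 555*42393 = 23528115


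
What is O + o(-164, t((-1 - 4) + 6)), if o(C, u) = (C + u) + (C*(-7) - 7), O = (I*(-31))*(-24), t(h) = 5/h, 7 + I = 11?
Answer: 3958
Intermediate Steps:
I = 4 (I = -7 + 11 = 4)
O = 2976 (O = (4*(-31))*(-24) = -124*(-24) = 2976)
o(C, u) = -7 + u - 6*C (o(C, u) = (C + u) + (-7*C - 7) = (C + u) + (-7 - 7*C) = -7 + u - 6*C)
O + o(-164, t((-1 - 4) + 6)) = 2976 + (-7 + 5/((-1 - 4) + 6) - 6*(-164)) = 2976 + (-7 + 5/(-5 + 6) + 984) = 2976 + (-7 + 5/1 + 984) = 2976 + (-7 + 5*1 + 984) = 2976 + (-7 + 5 + 984) = 2976 + 982 = 3958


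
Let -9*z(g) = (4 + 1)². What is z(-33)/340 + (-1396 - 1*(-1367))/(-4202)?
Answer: -1631/1285812 ≈ -0.0012685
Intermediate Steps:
z(g) = -25/9 (z(g) = -(4 + 1)²/9 = -⅑*5² = -⅑*25 = -25/9)
z(-33)/340 + (-1396 - 1*(-1367))/(-4202) = -25/9/340 + (-1396 - 1*(-1367))/(-4202) = -25/9*1/340 + (-1396 + 1367)*(-1/4202) = -5/612 - 29*(-1/4202) = -5/612 + 29/4202 = -1631/1285812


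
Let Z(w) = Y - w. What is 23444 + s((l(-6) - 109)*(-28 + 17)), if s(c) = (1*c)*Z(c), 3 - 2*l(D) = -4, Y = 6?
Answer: -5265413/4 ≈ -1.3164e+6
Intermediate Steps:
l(D) = 7/2 (l(D) = 3/2 - ½*(-4) = 3/2 + 2 = 7/2)
Z(w) = 6 - w
s(c) = c*(6 - c) (s(c) = (1*c)*(6 - c) = c*(6 - c))
23444 + s((l(-6) - 109)*(-28 + 17)) = 23444 + ((7/2 - 109)*(-28 + 17))*(6 - (7/2 - 109)*(-28 + 17)) = 23444 + (-211/2*(-11))*(6 - (-211)*(-11)/2) = 23444 + 2321*(6 - 1*2321/2)/2 = 23444 + 2321*(6 - 2321/2)/2 = 23444 + (2321/2)*(-2309/2) = 23444 - 5359189/4 = -5265413/4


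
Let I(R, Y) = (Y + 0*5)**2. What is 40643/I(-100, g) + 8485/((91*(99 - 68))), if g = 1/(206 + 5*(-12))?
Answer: 2443962604833/2821 ≈ 8.6635e+8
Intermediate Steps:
g = 1/146 (g = 1/(206 - 60) = 1/146 ≈ 0.0068493)
I(R, Y) = Y**2 (I(R, Y) = (Y + 0)**2 = Y**2)
40643/I(-100, g) + 8485/((91*(99 - 68))) = 40643/((1/146)**2) + 8485/((91*(99 - 68))) = 40643/(1/21316) + 8485/((91*31)) = 40643*21316 + 8485/2821 = 866346188 + 8485*(1/2821) = 866346188 + 8485/2821 = 2443962604833/2821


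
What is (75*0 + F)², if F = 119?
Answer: 14161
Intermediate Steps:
(75*0 + F)² = (75*0 + 119)² = (0 + 119)² = 119² = 14161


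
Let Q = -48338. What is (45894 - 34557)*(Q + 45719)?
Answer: -29691603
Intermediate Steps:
(45894 - 34557)*(Q + 45719) = (45894 - 34557)*(-48338 + 45719) = 11337*(-2619) = -29691603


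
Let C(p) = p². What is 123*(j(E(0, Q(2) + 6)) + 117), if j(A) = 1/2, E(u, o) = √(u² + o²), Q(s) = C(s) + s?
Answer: 28905/2 ≈ 14453.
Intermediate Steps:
Q(s) = s + s² (Q(s) = s² + s = s + s²)
E(u, o) = √(o² + u²)
j(A) = ½
123*(j(E(0, Q(2) + 6)) + 117) = 123*(½ + 117) = 123*(235/2) = 28905/2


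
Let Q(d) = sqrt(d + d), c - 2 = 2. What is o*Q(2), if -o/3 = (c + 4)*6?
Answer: -288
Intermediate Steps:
c = 4 (c = 2 + 2 = 4)
Q(d) = sqrt(2)*sqrt(d) (Q(d) = sqrt(2*d) = sqrt(2)*sqrt(d))
o = -144 (o = -3*(4 + 4)*6 = -24*6 = -3*48 = -144)
o*Q(2) = -144*sqrt(2)*sqrt(2) = -144*2 = -288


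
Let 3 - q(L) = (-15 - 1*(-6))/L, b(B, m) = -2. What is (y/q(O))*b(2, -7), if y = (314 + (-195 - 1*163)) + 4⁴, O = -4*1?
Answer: -1696/3 ≈ -565.33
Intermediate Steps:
O = -4
y = 212 (y = (314 + (-195 - 163)) + 256 = (314 - 358) + 256 = -44 + 256 = 212)
q(L) = 3 + 9/L (q(L) = 3 - (-15 - 1*(-6))/L = 3 - (-15 + 6)/L = 3 - (-9)/L = 3 + 9/L)
(y/q(O))*b(2, -7) = (212/(3 + 9/(-4)))*(-2) = (212/(3 + 9*(-¼)))*(-2) = (212/(3 - 9/4))*(-2) = (212/(¾))*(-2) = (212*(4/3))*(-2) = (848/3)*(-2) = -1696/3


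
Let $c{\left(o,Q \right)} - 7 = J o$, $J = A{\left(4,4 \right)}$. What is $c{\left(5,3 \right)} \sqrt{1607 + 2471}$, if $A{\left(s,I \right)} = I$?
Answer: $27 \sqrt{4078} \approx 1724.2$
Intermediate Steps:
$J = 4$
$c{\left(o,Q \right)} = 7 + 4 o$
$c{\left(5,3 \right)} \sqrt{1607 + 2471} = \left(7 + 4 \cdot 5\right) \sqrt{1607 + 2471} = \left(7 + 20\right) \sqrt{4078} = 27 \sqrt{4078}$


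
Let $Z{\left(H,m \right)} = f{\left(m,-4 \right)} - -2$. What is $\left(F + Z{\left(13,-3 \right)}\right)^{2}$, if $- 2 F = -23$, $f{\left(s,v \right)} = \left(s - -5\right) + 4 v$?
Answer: $\frac{1}{4} \approx 0.25$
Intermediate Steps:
$f{\left(s,v \right)} = 5 + s + 4 v$ ($f{\left(s,v \right)} = \left(s + 5\right) + 4 v = \left(5 + s\right) + 4 v = 5 + s + 4 v$)
$Z{\left(H,m \right)} = -9 + m$ ($Z{\left(H,m \right)} = \left(5 + m + 4 \left(-4\right)\right) - -2 = \left(5 + m - 16\right) + 2 = \left(-11 + m\right) + 2 = -9 + m$)
$F = \frac{23}{2}$ ($F = \left(- \frac{1}{2}\right) \left(-23\right) = \frac{23}{2} \approx 11.5$)
$\left(F + Z{\left(13,-3 \right)}\right)^{2} = \left(\frac{23}{2} - 12\right)^{2} = \left(- \frac{1}{2}\right)^{2} = \frac{1}{4}$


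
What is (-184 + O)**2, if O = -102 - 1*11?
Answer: 88209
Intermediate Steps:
O = -113 (O = -102 - 11 = -113)
(-184 + O)**2 = (-184 - 113)**2 = (-297)**2 = 88209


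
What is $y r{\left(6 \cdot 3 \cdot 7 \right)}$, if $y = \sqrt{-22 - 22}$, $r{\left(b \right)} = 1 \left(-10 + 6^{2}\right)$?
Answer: $52 i \sqrt{11} \approx 172.46 i$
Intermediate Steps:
$r{\left(b \right)} = 26$ ($r{\left(b \right)} = 1 \left(-10 + 36\right) = 1 \cdot 26 = 26$)
$y = 2 i \sqrt{11}$ ($y = \sqrt{-44} = 2 i \sqrt{11} \approx 6.6332 i$)
$y r{\left(6 \cdot 3 \cdot 7 \right)} = 2 i \sqrt{11} \cdot 26 = 52 i \sqrt{11}$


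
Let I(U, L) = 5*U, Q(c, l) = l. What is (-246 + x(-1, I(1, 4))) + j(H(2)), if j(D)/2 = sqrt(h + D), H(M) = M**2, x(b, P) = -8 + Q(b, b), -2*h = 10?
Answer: -255 + 2*I ≈ -255.0 + 2.0*I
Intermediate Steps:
h = -5 (h = -1/2*10 = -5)
x(b, P) = -8 + b
j(D) = 2*sqrt(-5 + D)
(-246 + x(-1, I(1, 4))) + j(H(2)) = (-246 + (-8 - 1)) + 2*sqrt(-5 + 2**2) = (-246 - 9) + 2*sqrt(-5 + 4) = -255 + 2*sqrt(-1) = -255 + 2*I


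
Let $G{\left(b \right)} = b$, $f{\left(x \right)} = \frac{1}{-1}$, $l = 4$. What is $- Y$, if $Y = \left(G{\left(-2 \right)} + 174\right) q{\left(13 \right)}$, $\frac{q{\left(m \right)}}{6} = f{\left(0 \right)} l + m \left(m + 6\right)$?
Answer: $-250776$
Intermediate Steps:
$f{\left(x \right)} = -1$
$q{\left(m \right)} = -24 + 6 m \left(6 + m\right)$ ($q{\left(m \right)} = 6 \left(\left(-1\right) 4 + m \left(m + 6\right)\right) = 6 \left(-4 + m \left(6 + m\right)\right) = -24 + 6 m \left(6 + m\right)$)
$Y = 250776$ ($Y = \left(-2 + 174\right) \left(-24 + 6 \cdot 13^{2} + 36 \cdot 13\right) = 172 \left(-24 + 6 \cdot 169 + 468\right) = 172 \left(-24 + 1014 + 468\right) = 172 \cdot 1458 = 250776$)
$- Y = \left(-1\right) 250776 = -250776$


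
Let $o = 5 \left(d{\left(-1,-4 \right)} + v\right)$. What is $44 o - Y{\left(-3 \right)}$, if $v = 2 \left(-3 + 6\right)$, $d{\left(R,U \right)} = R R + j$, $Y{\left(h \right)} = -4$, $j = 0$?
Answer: $1544$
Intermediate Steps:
$d{\left(R,U \right)} = R^{2}$ ($d{\left(R,U \right)} = R R + 0 = R^{2} + 0 = R^{2}$)
$v = 6$ ($v = 2 \cdot 3 = 6$)
$o = 35$ ($o = 5 \left(\left(-1\right)^{2} + 6\right) = 5 \left(1 + 6\right) = 5 \cdot 7 = 35$)
$44 o - Y{\left(-3 \right)} = 44 \cdot 35 - -4 = 1540 + 4 = 1544$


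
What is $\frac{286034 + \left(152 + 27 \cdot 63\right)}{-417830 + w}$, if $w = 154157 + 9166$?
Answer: $- \frac{287887}{254507} \approx -1.1312$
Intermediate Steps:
$w = 163323$
$\frac{286034 + \left(152 + 27 \cdot 63\right)}{-417830 + w} = \frac{286034 + \left(152 + 27 \cdot 63\right)}{-417830 + 163323} = \frac{286034 + \left(152 + 1701\right)}{-254507} = \left(286034 + 1853\right) \left(- \frac{1}{254507}\right) = 287887 \left(- \frac{1}{254507}\right) = - \frac{287887}{254507}$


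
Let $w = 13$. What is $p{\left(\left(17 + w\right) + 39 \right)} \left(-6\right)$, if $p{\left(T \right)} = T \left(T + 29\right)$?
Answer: $-40572$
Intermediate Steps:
$p{\left(T \right)} = T \left(29 + T\right)$
$p{\left(\left(17 + w\right) + 39 \right)} \left(-6\right) = \left(\left(17 + 13\right) + 39\right) \left(29 + \left(\left(17 + 13\right) + 39\right)\right) \left(-6\right) = \left(30 + 39\right) \left(29 + \left(30 + 39\right)\right) \left(-6\right) = 69 \left(29 + 69\right) \left(-6\right) = 69 \cdot 98 \left(-6\right) = 6762 \left(-6\right) = -40572$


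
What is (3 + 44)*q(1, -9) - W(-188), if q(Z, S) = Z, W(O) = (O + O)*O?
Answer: -70641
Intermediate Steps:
W(O) = 2*O**2 (W(O) = (2*O)*O = 2*O**2)
(3 + 44)*q(1, -9) - W(-188) = (3 + 44)*1 - 2*(-188)**2 = 47*1 - 2*35344 = 47 - 1*70688 = 47 - 70688 = -70641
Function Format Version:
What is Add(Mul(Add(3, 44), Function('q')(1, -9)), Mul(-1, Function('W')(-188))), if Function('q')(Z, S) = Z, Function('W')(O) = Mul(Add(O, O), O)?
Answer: -70641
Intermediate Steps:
Function('W')(O) = Mul(2, Pow(O, 2)) (Function('W')(O) = Mul(Mul(2, O), O) = Mul(2, Pow(O, 2)))
Add(Mul(Add(3, 44), Function('q')(1, -9)), Mul(-1, Function('W')(-188))) = Add(Mul(Add(3, 44), 1), Mul(-1, Mul(2, Pow(-188, 2)))) = Add(Mul(47, 1), Mul(-1, Mul(2, 35344))) = Add(47, Mul(-1, 70688)) = Add(47, -70688) = -70641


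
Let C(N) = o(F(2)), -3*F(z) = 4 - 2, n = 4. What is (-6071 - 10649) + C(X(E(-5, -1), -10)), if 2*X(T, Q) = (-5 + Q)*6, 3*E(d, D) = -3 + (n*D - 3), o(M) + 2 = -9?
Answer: -16731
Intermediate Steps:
F(z) = -⅔ (F(z) = -(4 - 2)/3 = -⅓*2 = -⅔)
o(M) = -11 (o(M) = -2 - 9 = -11)
E(d, D) = -2 + 4*D/3 (E(d, D) = (-3 + (4*D - 3))/3 = (-3 + (-3 + 4*D))/3 = (-6 + 4*D)/3 = -2 + 4*D/3)
X(T, Q) = -15 + 3*Q (X(T, Q) = ((-5 + Q)*6)/2 = (-30 + 6*Q)/2 = -15 + 3*Q)
C(N) = -11
(-6071 - 10649) + C(X(E(-5, -1), -10)) = (-6071 - 10649) - 11 = -16720 - 11 = -16731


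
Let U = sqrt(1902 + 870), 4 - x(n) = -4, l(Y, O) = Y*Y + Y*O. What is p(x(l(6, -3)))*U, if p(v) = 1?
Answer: 6*sqrt(77) ≈ 52.650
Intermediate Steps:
l(Y, O) = Y**2 + O*Y
x(n) = 8 (x(n) = 4 - 1*(-4) = 4 + 4 = 8)
U = 6*sqrt(77) (U = sqrt(2772) = 6*sqrt(77) ≈ 52.650)
p(x(l(6, -3)))*U = 1*(6*sqrt(77)) = 6*sqrt(77)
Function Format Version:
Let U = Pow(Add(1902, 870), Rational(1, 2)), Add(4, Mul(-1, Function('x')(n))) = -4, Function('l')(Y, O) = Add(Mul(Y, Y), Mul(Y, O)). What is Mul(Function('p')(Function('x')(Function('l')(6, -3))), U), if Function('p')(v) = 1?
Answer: Mul(6, Pow(77, Rational(1, 2))) ≈ 52.650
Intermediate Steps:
Function('l')(Y, O) = Add(Pow(Y, 2), Mul(O, Y))
Function('x')(n) = 8 (Function('x')(n) = Add(4, Mul(-1, -4)) = Add(4, 4) = 8)
U = Mul(6, Pow(77, Rational(1, 2))) (U = Pow(2772, Rational(1, 2)) = Mul(6, Pow(77, Rational(1, 2))) ≈ 52.650)
Mul(Function('p')(Function('x')(Function('l')(6, -3))), U) = Mul(1, Mul(6, Pow(77, Rational(1, 2)))) = Mul(6, Pow(77, Rational(1, 2)))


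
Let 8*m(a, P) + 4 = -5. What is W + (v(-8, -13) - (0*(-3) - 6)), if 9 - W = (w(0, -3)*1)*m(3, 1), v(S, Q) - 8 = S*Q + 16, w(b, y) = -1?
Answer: 1135/8 ≈ 141.88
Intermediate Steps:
v(S, Q) = 24 + Q*S (v(S, Q) = 8 + (S*Q + 16) = 8 + (Q*S + 16) = 8 + (16 + Q*S) = 24 + Q*S)
m(a, P) = -9/8 (m(a, P) = -½ + (⅛)*(-5) = -½ - 5/8 = -9/8)
W = 63/8 (W = 9 - (-1*1)*(-9)/8 = 9 - (-1)*(-9)/8 = 9 - 1*9/8 = 9 - 9/8 = 63/8 ≈ 7.8750)
W + (v(-8, -13) - (0*(-3) - 6)) = 63/8 + ((24 - 13*(-8)) - (0*(-3) - 6)) = 63/8 + ((24 + 104) - (0 - 6)) = 63/8 + (128 - 1*(-6)) = 63/8 + (128 + 6) = 63/8 + 134 = 1135/8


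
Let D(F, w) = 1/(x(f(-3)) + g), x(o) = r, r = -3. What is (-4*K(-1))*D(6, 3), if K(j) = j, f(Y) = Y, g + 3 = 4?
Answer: -2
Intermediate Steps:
g = 1 (g = -3 + 4 = 1)
x(o) = -3
D(F, w) = -½ (D(F, w) = 1/(-3 + 1) = 1/(-2) = -½)
(-4*K(-1))*D(6, 3) = -4*(-1)*(-½) = 4*(-½) = -2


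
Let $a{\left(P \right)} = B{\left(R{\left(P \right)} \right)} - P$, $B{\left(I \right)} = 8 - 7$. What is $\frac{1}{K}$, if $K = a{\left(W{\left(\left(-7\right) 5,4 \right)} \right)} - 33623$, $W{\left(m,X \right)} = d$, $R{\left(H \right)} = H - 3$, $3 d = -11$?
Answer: $- \frac{3}{100855} \approx -2.9746 \cdot 10^{-5}$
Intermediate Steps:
$d = - \frac{11}{3}$ ($d = \frac{1}{3} \left(-11\right) = - \frac{11}{3} \approx -3.6667$)
$R{\left(H \right)} = -3 + H$
$B{\left(I \right)} = 1$ ($B{\left(I \right)} = 8 - 7 = 1$)
$W{\left(m,X \right)} = - \frac{11}{3}$
$a{\left(P \right)} = 1 - P$
$K = - \frac{100855}{3}$ ($K = \left(1 - - \frac{11}{3}\right) - 33623 = \left(1 + \frac{11}{3}\right) - 33623 = \frac{14}{3} - 33623 = - \frac{100855}{3} \approx -33618.0$)
$\frac{1}{K} = \frac{1}{- \frac{100855}{3}} = - \frac{3}{100855}$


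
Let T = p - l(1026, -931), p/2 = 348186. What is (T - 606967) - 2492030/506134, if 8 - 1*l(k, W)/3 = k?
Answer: 23397075738/253067 ≈ 92454.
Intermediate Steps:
p = 696372 (p = 2*348186 = 696372)
l(k, W) = 24 - 3*k
T = 699426 (T = 696372 - (24 - 3*1026) = 696372 - (24 - 3078) = 696372 - 1*(-3054) = 696372 + 3054 = 699426)
(T - 606967) - 2492030/506134 = (699426 - 606967) - 2492030/506134 = 92459 - 2492030*1/506134 = 92459 - 1246015/253067 = 23397075738/253067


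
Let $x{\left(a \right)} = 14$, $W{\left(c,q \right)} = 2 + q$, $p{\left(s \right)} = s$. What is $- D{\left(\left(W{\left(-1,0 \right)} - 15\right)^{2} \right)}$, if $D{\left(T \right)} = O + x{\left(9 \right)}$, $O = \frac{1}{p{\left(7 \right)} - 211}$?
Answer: $- \frac{2855}{204} \approx -13.995$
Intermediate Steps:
$O = - \frac{1}{204}$ ($O = \frac{1}{7 - 211} = \frac{1}{-204} = - \frac{1}{204} \approx -0.004902$)
$D{\left(T \right)} = \frac{2855}{204}$ ($D{\left(T \right)} = - \frac{1}{204} + 14 = \frac{2855}{204}$)
$- D{\left(\left(W{\left(-1,0 \right)} - 15\right)^{2} \right)} = \left(-1\right) \frac{2855}{204} = - \frac{2855}{204}$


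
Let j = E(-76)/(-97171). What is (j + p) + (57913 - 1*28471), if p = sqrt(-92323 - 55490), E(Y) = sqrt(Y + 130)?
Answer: 29442 - 3*sqrt(6)/97171 + I*sqrt(147813) ≈ 29442.0 + 384.46*I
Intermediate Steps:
E(Y) = sqrt(130 + Y)
j = -3*sqrt(6)/97171 (j = sqrt(130 - 76)/(-97171) = sqrt(54)*(-1/97171) = (3*sqrt(6))*(-1/97171) = -3*sqrt(6)/97171 ≈ -7.5624e-5)
p = I*sqrt(147813) (p = sqrt(-147813) = I*sqrt(147813) ≈ 384.46*I)
(j + p) + (57913 - 1*28471) = (-3*sqrt(6)/97171 + I*sqrt(147813)) + (57913 - 1*28471) = (-3*sqrt(6)/97171 + I*sqrt(147813)) + (57913 - 28471) = (-3*sqrt(6)/97171 + I*sqrt(147813)) + 29442 = 29442 - 3*sqrt(6)/97171 + I*sqrt(147813)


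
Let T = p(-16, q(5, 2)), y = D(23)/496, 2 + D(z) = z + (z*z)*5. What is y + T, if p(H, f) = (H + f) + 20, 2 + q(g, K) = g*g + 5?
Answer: 299/8 ≈ 37.375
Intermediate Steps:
q(g, K) = 3 + g² (q(g, K) = -2 + (g*g + 5) = -2 + (g² + 5) = -2 + (5 + g²) = 3 + g²)
D(z) = -2 + z + 5*z² (D(z) = -2 + (z + (z*z)*5) = -2 + (z + z²*5) = -2 + (z + 5*z²) = -2 + z + 5*z²)
p(H, f) = 20 + H + f
y = 43/8 (y = (-2 + 23 + 5*23²)/496 = (-2 + 23 + 5*529)*(1/496) = (-2 + 23 + 2645)*(1/496) = 2666*(1/496) = 43/8 ≈ 5.3750)
T = 32 (T = 20 - 16 + (3 + 5²) = 20 - 16 + (3 + 25) = 20 - 16 + 28 = 32)
y + T = 43/8 + 32 = 299/8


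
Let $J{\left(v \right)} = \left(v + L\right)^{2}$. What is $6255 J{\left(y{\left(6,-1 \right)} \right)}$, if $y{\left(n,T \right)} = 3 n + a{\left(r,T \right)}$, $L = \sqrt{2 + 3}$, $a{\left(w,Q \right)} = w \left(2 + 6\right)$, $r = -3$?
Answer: $256455 - 75060 \sqrt{5} \approx 88616.0$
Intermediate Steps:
$a{\left(w,Q \right)} = 8 w$ ($a{\left(w,Q \right)} = w 8 = 8 w$)
$L = \sqrt{5} \approx 2.2361$
$y{\left(n,T \right)} = -24 + 3 n$ ($y{\left(n,T \right)} = 3 n + 8 \left(-3\right) = 3 n - 24 = -24 + 3 n$)
$J{\left(v \right)} = \left(v + \sqrt{5}\right)^{2}$
$6255 J{\left(y{\left(6,-1 \right)} \right)} = 6255 \left(\left(-24 + 3 \cdot 6\right) + \sqrt{5}\right)^{2} = 6255 \left(\left(-24 + 18\right) + \sqrt{5}\right)^{2} = 6255 \left(-6 + \sqrt{5}\right)^{2}$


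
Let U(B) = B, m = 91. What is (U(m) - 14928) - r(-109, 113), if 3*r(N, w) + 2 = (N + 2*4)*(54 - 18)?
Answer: -40873/3 ≈ -13624.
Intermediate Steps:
r(N, w) = 286/3 + 12*N (r(N, w) = -⅔ + ((N + 2*4)*(54 - 18))/3 = -⅔ + ((N + 8)*36)/3 = -⅔ + ((8 + N)*36)/3 = -⅔ + (288 + 36*N)/3 = -⅔ + (96 + 12*N) = 286/3 + 12*N)
(U(m) - 14928) - r(-109, 113) = (91 - 14928) - (286/3 + 12*(-109)) = -14837 - (286/3 - 1308) = -14837 - 1*(-3638/3) = -14837 + 3638/3 = -40873/3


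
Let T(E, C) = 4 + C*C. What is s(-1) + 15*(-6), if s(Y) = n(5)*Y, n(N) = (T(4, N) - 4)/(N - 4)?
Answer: -115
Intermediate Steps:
T(E, C) = 4 + C²
n(N) = N²/(-4 + N) (n(N) = ((4 + N²) - 4)/(N - 4) = N²/(-4 + N))
s(Y) = 25*Y (s(Y) = (5²/(-4 + 5))*Y = (25/1)*Y = (25*1)*Y = 25*Y)
s(-1) + 15*(-6) = 25*(-1) + 15*(-6) = -25 - 90 = -115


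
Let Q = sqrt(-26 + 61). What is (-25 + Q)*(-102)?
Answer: 2550 - 102*sqrt(35) ≈ 1946.6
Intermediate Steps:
Q = sqrt(35) ≈ 5.9161
(-25 + Q)*(-102) = (-25 + sqrt(35))*(-102) = 2550 - 102*sqrt(35)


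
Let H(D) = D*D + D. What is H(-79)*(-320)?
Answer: -1971840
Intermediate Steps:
H(D) = D + D² (H(D) = D² + D = D + D²)
H(-79)*(-320) = -79*(1 - 79)*(-320) = -79*(-78)*(-320) = 6162*(-320) = -1971840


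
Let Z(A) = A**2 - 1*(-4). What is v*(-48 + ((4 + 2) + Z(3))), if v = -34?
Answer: 986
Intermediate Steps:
Z(A) = 4 + A**2 (Z(A) = A**2 + 4 = 4 + A**2)
v*(-48 + ((4 + 2) + Z(3))) = -34*(-48 + ((4 + 2) + (4 + 3**2))) = -34*(-48 + (6 + (4 + 9))) = -34*(-48 + (6 + 13)) = -34*(-48 + 19) = -34*(-29) = 986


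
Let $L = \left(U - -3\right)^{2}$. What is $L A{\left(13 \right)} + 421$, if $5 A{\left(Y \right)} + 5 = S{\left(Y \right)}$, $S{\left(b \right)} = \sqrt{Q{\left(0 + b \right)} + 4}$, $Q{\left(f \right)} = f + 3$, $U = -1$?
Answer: $417 + \frac{8 \sqrt{5}}{5} \approx 420.58$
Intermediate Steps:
$Q{\left(f \right)} = 3 + f$
$L = 4$ ($L = \left(-1 - -3\right)^{2} = \left(-1 + 3\right)^{2} = 2^{2} = 4$)
$S{\left(b \right)} = \sqrt{7 + b}$ ($S{\left(b \right)} = \sqrt{\left(3 + \left(0 + b\right)\right) + 4} = \sqrt{\left(3 + b\right) + 4} = \sqrt{7 + b}$)
$A{\left(Y \right)} = -1 + \frac{\sqrt{7 + Y}}{5}$
$L A{\left(13 \right)} + 421 = 4 \left(-1 + \frac{\sqrt{7 + 13}}{5}\right) + 421 = 4 \left(-1 + \frac{\sqrt{20}}{5}\right) + 421 = 4 \left(-1 + \frac{2 \sqrt{5}}{5}\right) + 421 = \left(-4 + \frac{8 \sqrt{5}}{5}\right) + 421 = 417 + \frac{8 \sqrt{5}}{5}$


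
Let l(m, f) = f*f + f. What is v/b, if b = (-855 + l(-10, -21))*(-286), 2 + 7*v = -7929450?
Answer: -3964726/435435 ≈ -9.1052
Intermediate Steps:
v = -7929452/7 (v = -2/7 + (⅐)*(-7929450) = -2/7 - 7929450/7 = -7929452/7 ≈ -1.1328e+6)
l(m, f) = f + f² (l(m, f) = f² + f = f + f²)
b = 124410 (b = (-855 - 21*(1 - 21))*(-286) = (-855 - 21*(-20))*(-286) = (-855 + 420)*(-286) = -435*(-286) = 124410)
v/b = -7929452/7/124410 = -7929452/7*1/124410 = -3964726/435435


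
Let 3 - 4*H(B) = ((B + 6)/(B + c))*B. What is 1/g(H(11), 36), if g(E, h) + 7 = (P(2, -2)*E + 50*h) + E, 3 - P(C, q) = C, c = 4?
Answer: 15/26824 ≈ 0.00055920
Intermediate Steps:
P(C, q) = 3 - C
H(B) = ¾ - B*(6 + B)/(4*(4 + B)) (H(B) = ¾ - (B + 6)/(B + 4)*B/4 = ¾ - (6 + B)/(4 + B)*B/4 = ¾ - B*(6 + B)/(4*(4 + B)))
g(E, h) = -7 + 2*E + 50*h (g(E, h) = -7 + (((3 - 1*2)*E + 50*h) + E) = -7 + (((3 - 2)*E + 50*h) + E) = -7 + ((1*E + 50*h) + E) = -7 + ((E + 50*h) + E) = -7 + (2*E + 50*h) = -7 + 2*E + 50*h)
1/g(H(11), 36) = 1/(-7 + 2*((12 - 1*11² - 3*11)/(4*(4 + 11))) + 50*36) = 1/(-7 + 2*((¼)*(12 - 1*121 - 33)/15) + 1800) = 1/(-7 + 2*((¼)*(1/15)*(12 - 121 - 33)) + 1800) = 1/(-7 + 2*((¼)*(1/15)*(-142)) + 1800) = 1/(-7 + 2*(-71/30) + 1800) = 1/(-7 - 71/15 + 1800) = 1/(26824/15) = 15/26824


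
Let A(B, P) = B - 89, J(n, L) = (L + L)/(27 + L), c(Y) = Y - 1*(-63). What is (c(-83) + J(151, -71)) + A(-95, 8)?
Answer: -4417/22 ≈ -200.77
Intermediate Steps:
c(Y) = 63 + Y (c(Y) = Y + 63 = 63 + Y)
J(n, L) = 2*L/(27 + L) (J(n, L) = (2*L)/(27 + L) = 2*L/(27 + L))
A(B, P) = -89 + B
(c(-83) + J(151, -71)) + A(-95, 8) = ((63 - 83) + 2*(-71)/(27 - 71)) + (-89 - 95) = (-20 + 2*(-71)/(-44)) - 184 = (-20 + 2*(-71)*(-1/44)) - 184 = (-20 + 71/22) - 184 = -369/22 - 184 = -4417/22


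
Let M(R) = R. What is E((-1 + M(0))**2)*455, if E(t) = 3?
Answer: 1365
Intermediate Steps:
E((-1 + M(0))**2)*455 = 3*455 = 1365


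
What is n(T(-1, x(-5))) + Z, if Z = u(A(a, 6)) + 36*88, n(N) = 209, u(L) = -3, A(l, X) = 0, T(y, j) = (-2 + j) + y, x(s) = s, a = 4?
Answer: 3374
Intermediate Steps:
T(y, j) = -2 + j + y
Z = 3165 (Z = -3 + 36*88 = -3 + 3168 = 3165)
n(T(-1, x(-5))) + Z = 209 + 3165 = 3374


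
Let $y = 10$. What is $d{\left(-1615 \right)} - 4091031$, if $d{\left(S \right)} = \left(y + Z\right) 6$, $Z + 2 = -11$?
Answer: $-4091049$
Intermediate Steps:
$Z = -13$ ($Z = -2 - 11 = -13$)
$d{\left(S \right)} = -18$ ($d{\left(S \right)} = \left(10 - 13\right) 6 = \left(-3\right) 6 = -18$)
$d{\left(-1615 \right)} - 4091031 = -18 - 4091031 = -4091049$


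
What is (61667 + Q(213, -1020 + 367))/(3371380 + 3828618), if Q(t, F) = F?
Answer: 30507/3599999 ≈ 0.0084742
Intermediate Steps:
(61667 + Q(213, -1020 + 367))/(3371380 + 3828618) = (61667 + (-1020 + 367))/(3371380 + 3828618) = (61667 - 653)/7199998 = 61014*(1/7199998) = 30507/3599999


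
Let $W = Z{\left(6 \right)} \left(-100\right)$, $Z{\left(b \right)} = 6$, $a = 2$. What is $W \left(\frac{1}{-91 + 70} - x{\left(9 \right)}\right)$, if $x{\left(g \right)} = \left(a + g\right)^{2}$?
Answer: $\frac{508400}{7} \approx 72629.0$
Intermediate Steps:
$x{\left(g \right)} = \left(2 + g\right)^{2}$
$W = -600$ ($W = 6 \left(-100\right) = -600$)
$W \left(\frac{1}{-91 + 70} - x{\left(9 \right)}\right) = - 600 \left(\frac{1}{-91 + 70} - \left(2 + 9\right)^{2}\right) = - 600 \left(\frac{1}{-21} - 11^{2}\right) = - 600 \left(- \frac{1}{21} - 121\right) = \left(-600\right) \left(- \frac{2542}{21}\right) = \frac{508400}{7}$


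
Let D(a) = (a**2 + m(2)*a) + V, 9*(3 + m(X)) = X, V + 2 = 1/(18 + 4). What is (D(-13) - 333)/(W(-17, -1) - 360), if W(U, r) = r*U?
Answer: 25709/67914 ≈ 0.37855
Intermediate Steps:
V = -43/22 (V = -2 + 1/(18 + 4) = -2 + 1/22 = -43/22 ≈ -1.9545)
W(U, r) = U*r
m(X) = -3 + X/9
D(a) = -43/22 + a**2 - 25*a/9 (D(a) = (a**2 + (-3 + (1/9)*2)*a) - 43/22 = (a**2 + (-3 + 2/9)*a) - 43/22 = (a**2 - 25*a/9) - 43/22 = -43/22 + a**2 - 25*a/9)
(D(-13) - 333)/(W(-17, -1) - 360) = ((-43/22 + (-13)**2 - 25/9*(-13)) - 333)/(-17*(-1) - 360) = ((-43/22 + 169 + 325/9) - 333)/(17 - 360) = (40225/198 - 333)/(-343) = -25709/198*(-1/343) = 25709/67914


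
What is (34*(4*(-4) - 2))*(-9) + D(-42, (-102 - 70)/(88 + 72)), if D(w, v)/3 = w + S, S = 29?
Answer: 5469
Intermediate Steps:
D(w, v) = 87 + 3*w (D(w, v) = 3*(w + 29) = 3*(29 + w) = 87 + 3*w)
(34*(4*(-4) - 2))*(-9) + D(-42, (-102 - 70)/(88 + 72)) = (34*(4*(-4) - 2))*(-9) + (87 + 3*(-42)) = (34*(-16 - 2))*(-9) + (87 - 126) = (34*(-18))*(-9) - 39 = -612*(-9) - 39 = 5508 - 39 = 5469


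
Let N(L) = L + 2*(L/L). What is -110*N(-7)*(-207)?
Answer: -113850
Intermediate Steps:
N(L) = 2 + L (N(L) = L + 2*1 = L + 2 = 2 + L)
-110*N(-7)*(-207) = -110*(2 - 7)*(-207) = -110*(-5)*(-207) = 550*(-207) = -113850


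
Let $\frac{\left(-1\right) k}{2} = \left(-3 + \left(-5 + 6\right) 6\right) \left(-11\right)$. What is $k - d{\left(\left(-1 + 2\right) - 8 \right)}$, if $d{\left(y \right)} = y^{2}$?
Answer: $17$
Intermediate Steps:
$k = 66$ ($k = - 2 \left(-3 + \left(-5 + 6\right) 6\right) \left(-11\right) = - 2 \left(-3 + 1 \cdot 6\right) \left(-11\right) = - 2 \left(-3 + 6\right) \left(-11\right) = - 2 \cdot 3 \left(-11\right) = \left(-2\right) \left(-33\right) = 66$)
$k - d{\left(\left(-1 + 2\right) - 8 \right)} = 66 - \left(\left(-1 + 2\right) - 8\right)^{2} = 66 - \left(1 - 8\right)^{2} = 66 - \left(-7\right)^{2} = 66 - 49 = 17$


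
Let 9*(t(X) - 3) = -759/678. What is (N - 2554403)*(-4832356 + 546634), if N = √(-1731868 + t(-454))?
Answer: 10947461133966 - 714287*I*√796110687838/113 ≈ 1.0947e+13 - 5.64e+9*I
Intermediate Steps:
t(X) = 5849/2034 (t(X) = 3 + (-759/678)/9 = 3 + (-759*1/678)/9 = 3 + (⅑)*(-253/226) = 3 - 253/2034 = 5849/2034)
N = I*√796110687838/678 (N = √(-1731868 + 5849/2034) = √(-3522613663/2034) = I*√796110687838/678 ≈ 1316.0*I)
(N - 2554403)*(-4832356 + 546634) = (I*√796110687838/678 - 2554403)*(-4832356 + 546634) = (-2554403 + I*√796110687838/678)*(-4285722) = 10947461133966 - 714287*I*√796110687838/113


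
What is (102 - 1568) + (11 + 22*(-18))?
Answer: -1851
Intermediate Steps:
(102 - 1568) + (11 + 22*(-18)) = -1466 + (11 - 396) = -1466 - 385 = -1851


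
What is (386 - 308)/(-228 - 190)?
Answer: -39/209 ≈ -0.18660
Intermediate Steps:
(386 - 308)/(-228 - 190) = 78/(-418) = 78*(-1/418) = -39/209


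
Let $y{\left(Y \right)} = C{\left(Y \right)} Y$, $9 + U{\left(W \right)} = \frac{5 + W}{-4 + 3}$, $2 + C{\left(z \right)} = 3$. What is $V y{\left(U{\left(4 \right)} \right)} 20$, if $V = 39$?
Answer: $-14040$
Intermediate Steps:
$C{\left(z \right)} = 1$ ($C{\left(z \right)} = -2 + 3 = 1$)
$U{\left(W \right)} = -14 - W$ ($U{\left(W \right)} = -9 + \frac{5 + W}{-4 + 3} = -9 + \frac{5 + W}{-1} = -9 + \left(5 + W\right) \left(-1\right) = -9 - \left(5 + W\right) = -14 - W$)
$y{\left(Y \right)} = Y$ ($y{\left(Y \right)} = 1 Y = Y$)
$V y{\left(U{\left(4 \right)} \right)} 20 = 39 \left(-14 - 4\right) 20 = 39 \left(-18\right) 20 = \left(-702\right) 20 = -14040$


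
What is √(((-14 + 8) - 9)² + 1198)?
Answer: √1423 ≈ 37.723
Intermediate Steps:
√(((-14 + 8) - 9)² + 1198) = √((-6 - 9)² + 1198) = √((-15)² + 1198) = √(225 + 1198) = √1423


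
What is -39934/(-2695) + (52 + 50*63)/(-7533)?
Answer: 292193432/20301435 ≈ 14.393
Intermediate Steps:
-39934/(-2695) + (52 + 50*63)/(-7533) = -39934*(-1/2695) + (52 + 3150)*(-1/7533) = 39934/2695 + 3202*(-1/7533) = 39934/2695 - 3202/7533 = 292193432/20301435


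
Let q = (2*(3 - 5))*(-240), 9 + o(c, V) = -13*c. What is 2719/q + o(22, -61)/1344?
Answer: 8779/3360 ≈ 2.6128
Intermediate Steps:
o(c, V) = -9 - 13*c
q = 960 (q = (2*(-2))*(-240) = -4*(-240) = 960)
2719/q + o(22, -61)/1344 = 2719/960 + (-9 - 13*22)/1344 = 2719*(1/960) + (-9 - 286)*(1/1344) = 2719/960 - 295*1/1344 = 2719/960 - 295/1344 = 8779/3360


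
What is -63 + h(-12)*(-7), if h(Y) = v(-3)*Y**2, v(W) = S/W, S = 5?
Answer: 1617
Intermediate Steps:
v(W) = 5/W
h(Y) = -5*Y**2/3 (h(Y) = (5/(-3))*Y**2 = (5*(-1/3))*Y**2 = -5*Y**2/3)
-63 + h(-12)*(-7) = -63 - 5/3*(-12)**2*(-7) = -63 - 5/3*144*(-7) = -63 - 240*(-7) = -63 + 1680 = 1617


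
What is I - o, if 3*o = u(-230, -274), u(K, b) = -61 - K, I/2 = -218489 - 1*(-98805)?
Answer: -718273/3 ≈ -2.3942e+5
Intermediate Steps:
I = -239368 (I = 2*(-218489 - 1*(-98805)) = 2*(-218489 + 98805) = 2*(-119684) = -239368)
o = 169/3 (o = (-61 - 1*(-230))/3 = (-61 + 230)/3 = (⅓)*169 = 169/3 ≈ 56.333)
I - o = -239368 - 1*169/3 = -239368 - 169/3 = -718273/3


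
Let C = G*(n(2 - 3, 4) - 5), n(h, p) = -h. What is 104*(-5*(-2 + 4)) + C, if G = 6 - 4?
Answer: -1048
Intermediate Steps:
G = 2
C = -8 (C = 2*(-(2 - 3) - 5) = 2*(-1*(-1) - 5) = 2*(1 - 5) = 2*(-4) = -8)
104*(-5*(-2 + 4)) + C = 104*(-5*(-2 + 4)) - 8 = 104*(-5*2) - 8 = 104*(-10) - 8 = -1040 - 8 = -1048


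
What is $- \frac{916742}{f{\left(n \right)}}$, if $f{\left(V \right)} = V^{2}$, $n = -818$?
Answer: $- \frac{458371}{334562} \approx -1.3701$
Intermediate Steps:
$- \frac{916742}{f{\left(n \right)}} = - \frac{916742}{\left(-818\right)^{2}} = - \frac{916742}{669124} = \left(-916742\right) \frac{1}{669124} = - \frac{458371}{334562}$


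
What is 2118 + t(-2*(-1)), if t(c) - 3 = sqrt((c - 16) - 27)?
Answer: 2121 + I*sqrt(41) ≈ 2121.0 + 6.4031*I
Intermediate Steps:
t(c) = 3 + sqrt(-43 + c) (t(c) = 3 + sqrt((c - 16) - 27) = 3 + sqrt((-16 + c) - 27) = 3 + sqrt(-43 + c))
2118 + t(-2*(-1)) = 2118 + (3 + sqrt(-43 - 2*(-1))) = 2118 + (3 + sqrt(-43 + 2)) = 2118 + (3 + sqrt(-41)) = 2118 + (3 + I*sqrt(41)) = 2121 + I*sqrt(41)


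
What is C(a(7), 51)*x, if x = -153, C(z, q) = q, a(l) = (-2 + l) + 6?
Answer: -7803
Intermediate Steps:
a(l) = 4 + l
C(a(7), 51)*x = 51*(-153) = -7803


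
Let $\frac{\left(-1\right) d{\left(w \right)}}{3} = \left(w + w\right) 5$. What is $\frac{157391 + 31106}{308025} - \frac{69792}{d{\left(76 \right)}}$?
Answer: $\frac{182728783}{5852475} \approx 31.222$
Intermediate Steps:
$d{\left(w \right)} = - 30 w$ ($d{\left(w \right)} = - 3 \left(w + w\right) 5 = - 3 \cdot 2 w 5 = - 3 \cdot 10 w = - 30 w$)
$\frac{157391 + 31106}{308025} - \frac{69792}{d{\left(76 \right)}} = \frac{157391 + 31106}{308025} - \frac{69792}{\left(-30\right) 76} = 188497 \cdot \frac{1}{308025} - \frac{69792}{-2280} = \frac{188497}{308025} - - \frac{2908}{95} = \frac{188497}{308025} + \frac{2908}{95} = \frac{182728783}{5852475}$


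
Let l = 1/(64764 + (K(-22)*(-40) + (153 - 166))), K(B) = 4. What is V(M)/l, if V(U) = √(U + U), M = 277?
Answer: 64591*√554 ≈ 1.5203e+6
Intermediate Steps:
V(U) = √2*√U (V(U) = √(2*U) = √2*√U)
l = 1/64591 (l = 1/(64764 + (4*(-40) + (153 - 166))) = 1/(64764 + (-160 - 13)) = 1/(64764 - 173) = 1/64591 ≈ 1.5482e-5)
V(M)/l = (√2*√277)/(1/64591) = √554*64591 = 64591*√554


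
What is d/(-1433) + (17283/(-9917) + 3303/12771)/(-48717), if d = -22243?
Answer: 15248862888418967/982402447147803 ≈ 15.522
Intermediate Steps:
d/(-1433) + (17283/(-9917) + 3303/12771)/(-48717) = -22243/(-1433) + (17283/(-9917) + 3303/12771)/(-48717) = -22243*(-1/1433) + (17283*(-1/9917) + 3303*(1/12771))*(-1/48717) = 22243/1433 + (-17283/9917 + 367/1419)*(-1/48717) = 22243/1433 - 20885038/14072223*(-1/48717) = 22243/1433 + 20885038/685556487891 = 15248862888418967/982402447147803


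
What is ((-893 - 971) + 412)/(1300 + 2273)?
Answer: -484/1191 ≈ -0.40638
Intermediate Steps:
((-893 - 971) + 412)/(1300 + 2273) = (-1864 + 412)/3573 = -1452*1/3573 = -484/1191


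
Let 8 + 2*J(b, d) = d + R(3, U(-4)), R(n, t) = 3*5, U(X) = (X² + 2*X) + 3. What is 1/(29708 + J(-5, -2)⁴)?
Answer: 16/475953 ≈ 3.3617e-5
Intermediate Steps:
U(X) = 3 + X² + 2*X
R(n, t) = 15
J(b, d) = 7/2 + d/2 (J(b, d) = -4 + (d + 15)/2 = -4 + (15 + d)/2 = -4 + (15/2 + d/2) = 7/2 + d/2)
1/(29708 + J(-5, -2)⁴) = 1/(29708 + (7/2 + (½)*(-2))⁴) = 1/(29708 + (7/2 - 1)⁴) = 1/(29708 + (5/2)⁴) = 1/(29708 + 625/16) = 1/(475953/16) = 16/475953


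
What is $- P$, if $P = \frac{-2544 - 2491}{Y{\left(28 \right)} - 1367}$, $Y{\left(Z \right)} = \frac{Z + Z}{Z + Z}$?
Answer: $- \frac{5035}{1366} \approx -3.6859$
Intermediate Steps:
$Y{\left(Z \right)} = 1$ ($Y{\left(Z \right)} = \frac{2 Z}{2 Z} = 2 Z \frac{1}{2 Z} = 1$)
$P = \frac{5035}{1366}$ ($P = \frac{-2544 - 2491}{1 - 1367} = - \frac{5035}{-1366} = \left(-5035\right) \left(- \frac{1}{1366}\right) = \frac{5035}{1366} \approx 3.6859$)
$- P = \left(-1\right) \frac{5035}{1366} = - \frac{5035}{1366}$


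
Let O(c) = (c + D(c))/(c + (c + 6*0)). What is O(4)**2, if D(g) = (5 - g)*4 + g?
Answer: 9/4 ≈ 2.2500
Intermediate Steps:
D(g) = 20 - 3*g (D(g) = (20 - 4*g) + g = 20 - 3*g)
O(c) = (20 - 2*c)/(2*c) (O(c) = (c + (20 - 3*c))/(c + (c + 6*0)) = (20 - 2*c)/(c + (c + 0)) = (20 - 2*c)/(c + c) = (20 - 2*c)/((2*c)) = (20 - 2*c)*(1/(2*c)) = (20 - 2*c)/(2*c))
O(4)**2 = ((10 - 1*4)/4)**2 = ((10 - 4)/4)**2 = ((1/4)*6)**2 = (3/2)**2 = 9/4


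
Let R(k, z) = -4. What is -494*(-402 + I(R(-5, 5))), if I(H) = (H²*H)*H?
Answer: 72124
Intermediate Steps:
I(H) = H⁴ (I(H) = H³*H = H⁴)
-494*(-402 + I(R(-5, 5))) = -494*(-402 + (-4)⁴) = -494*(-402 + 256) = -494*(-146) = 72124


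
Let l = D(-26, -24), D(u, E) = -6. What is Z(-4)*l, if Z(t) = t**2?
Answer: -96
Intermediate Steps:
l = -6
Z(-4)*l = (-4)**2*(-6) = 16*(-6) = -96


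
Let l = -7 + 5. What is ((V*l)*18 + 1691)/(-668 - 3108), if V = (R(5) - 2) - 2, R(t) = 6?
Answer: -1619/3776 ≈ -0.42876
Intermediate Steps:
l = -2
V = 2 (V = (6 - 2) - 2 = 4 - 2 = 2)
((V*l)*18 + 1691)/(-668 - 3108) = ((2*(-2))*18 + 1691)/(-668 - 3108) = (-4*18 + 1691)/(-3776) = (-72 + 1691)*(-1/3776) = 1619*(-1/3776) = -1619/3776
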